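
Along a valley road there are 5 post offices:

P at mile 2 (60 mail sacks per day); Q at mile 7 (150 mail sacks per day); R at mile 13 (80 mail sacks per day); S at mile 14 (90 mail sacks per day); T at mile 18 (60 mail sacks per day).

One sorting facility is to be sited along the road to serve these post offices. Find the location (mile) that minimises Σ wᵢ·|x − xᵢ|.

x = 13

For a sum of weighted absolute distances on a line, the optimum is the weighted median (not the mean). Total weight W = 440; half-weight = 220.
Sort by position and accumulate weight:
  mile 2 (P, w=60) → cum 60
  mile 7 (Q, w=150) → cum 210
  mile 13 (R, w=80) → cum 290  ≥ 220 → median here
  mile 14 (S, w=90) → cum 380
  mile 18 (T, w=60) → cum 440
Optimal location: mile 13.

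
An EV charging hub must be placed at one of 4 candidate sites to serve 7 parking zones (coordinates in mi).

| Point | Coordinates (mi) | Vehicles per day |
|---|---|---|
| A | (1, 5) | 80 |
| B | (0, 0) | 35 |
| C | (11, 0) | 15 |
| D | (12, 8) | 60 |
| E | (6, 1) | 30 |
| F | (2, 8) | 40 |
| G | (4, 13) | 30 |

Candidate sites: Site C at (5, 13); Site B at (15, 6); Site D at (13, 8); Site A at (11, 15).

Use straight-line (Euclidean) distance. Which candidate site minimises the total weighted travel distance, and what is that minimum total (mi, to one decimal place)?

Site C, total 2558.4 mi

Total weighted distance at each candidate:
  Site C (5, 13): total = 2558.4
  Site B (15, 6): total = 3238.9
  Site D (13, 8): total = 2753.3
  Site A (11, 15): total = 3552.1
Minimum is at Site C with total 2558.4 mi.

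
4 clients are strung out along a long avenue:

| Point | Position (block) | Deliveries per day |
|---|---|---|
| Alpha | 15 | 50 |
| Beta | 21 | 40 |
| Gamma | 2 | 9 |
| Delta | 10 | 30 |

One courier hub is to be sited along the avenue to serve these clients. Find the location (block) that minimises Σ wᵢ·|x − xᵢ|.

x = 15

For a sum of weighted absolute distances on a line, the optimum is the weighted median (not the mean). Total weight W = 129; half-weight = 64.5.
Sort by position and accumulate weight:
  block 2 (Gamma, w=9) → cum 9
  block 10 (Delta, w=30) → cum 39
  block 15 (Alpha, w=50) → cum 89  ≥ 64.5 → median here
  block 21 (Beta, w=40) → cum 129
Optimal location: block 15.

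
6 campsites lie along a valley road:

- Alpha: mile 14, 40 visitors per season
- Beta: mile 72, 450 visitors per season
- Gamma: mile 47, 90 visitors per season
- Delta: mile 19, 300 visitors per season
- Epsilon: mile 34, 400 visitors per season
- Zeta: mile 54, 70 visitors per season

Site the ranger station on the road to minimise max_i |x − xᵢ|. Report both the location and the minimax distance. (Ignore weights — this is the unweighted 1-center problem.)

location 43, max distance 29

The 1-center on a line is the midpoint of the two extreme points: leftmost at 14, rightmost at 72.
Optimal location = (14 + 72)/2 = 43; maximum distance = (72 − 14)/2 = 29.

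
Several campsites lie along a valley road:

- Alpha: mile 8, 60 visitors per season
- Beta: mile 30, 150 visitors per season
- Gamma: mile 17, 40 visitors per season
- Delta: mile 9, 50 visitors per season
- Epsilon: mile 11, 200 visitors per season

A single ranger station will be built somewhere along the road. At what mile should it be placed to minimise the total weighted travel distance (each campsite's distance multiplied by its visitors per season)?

For a sum of weighted absolute distances on a line, the optimum is the weighted median (not the mean). Total weight W = 500; half-weight = 250.
Sort by position and accumulate weight:
  mile 8 (Alpha, w=60) → cum 60
  mile 9 (Delta, w=50) → cum 110
  mile 11 (Epsilon, w=200) → cum 310  ≥ 250 → median here
  mile 17 (Gamma, w=40) → cum 350
  mile 30 (Beta, w=150) → cum 500
Optimal location: mile 11.

x = 11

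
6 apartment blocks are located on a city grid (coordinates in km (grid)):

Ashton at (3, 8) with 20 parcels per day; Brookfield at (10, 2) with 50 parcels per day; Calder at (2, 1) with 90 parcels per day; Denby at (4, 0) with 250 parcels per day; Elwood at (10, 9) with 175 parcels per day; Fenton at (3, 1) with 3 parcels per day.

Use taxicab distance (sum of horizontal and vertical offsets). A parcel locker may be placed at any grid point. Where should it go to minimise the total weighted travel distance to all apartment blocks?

Manhattan distance separates: Σwᵢ(|x−xᵢ|+|y−yᵢ|) = Σwᵢ|x−xᵢ| + Σwᵢ|y−yᵢ|, so x and y are optimised independently as 1-D weighted medians.
Total weight W = 588; half = 294.
x-coordinate, sorted with cumulative weight:
  x=2 (Calder, w=90) cum 90
  x=3 (Ashton, w=20) cum 110
  x=3 (Fenton, w=3) cum 113
  x=4 (Denby, w=250) cum 363  ← median
  x=10 (Brookfield, w=50) cum 413
  x=10 (Elwood, w=175) cum 588
⇒ x* = 4
y-coordinate, sorted with cumulative weight:
  y=0 (Denby, w=250) cum 250
  y=1 (Calder, w=90) cum 340  ← median
  y=1 (Fenton, w=3) cum 343
  y=2 (Brookfield, w=50) cum 393
  y=8 (Ashton, w=20) cum 413
  y=9 (Elwood, w=175) cum 588
⇒ y* = 1

(4, 1)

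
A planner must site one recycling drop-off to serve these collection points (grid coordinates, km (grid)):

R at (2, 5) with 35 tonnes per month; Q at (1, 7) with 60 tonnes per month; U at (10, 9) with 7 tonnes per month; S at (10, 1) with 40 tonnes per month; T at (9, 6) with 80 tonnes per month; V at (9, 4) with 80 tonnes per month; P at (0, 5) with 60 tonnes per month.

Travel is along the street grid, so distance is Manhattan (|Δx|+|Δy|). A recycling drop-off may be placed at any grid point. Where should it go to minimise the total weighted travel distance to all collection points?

Manhattan distance separates: Σwᵢ(|x−xᵢ|+|y−yᵢ|) = Σwᵢ|x−xᵢ| + Σwᵢ|y−yᵢ|, so x and y are optimised independently as 1-D weighted medians.
Total weight W = 362; half = 181.
x-coordinate, sorted with cumulative weight:
  x=0 (P, w=60) cum 60
  x=1 (Q, w=60) cum 120
  x=2 (R, w=35) cum 155
  x=9 (T, w=80) cum 235  ← median
  x=9 (V, w=80) cum 315
  x=10 (U, w=7) cum 322
  x=10 (S, w=40) cum 362
⇒ x* = 9
y-coordinate, sorted with cumulative weight:
  y=1 (S, w=40) cum 40
  y=4 (V, w=80) cum 120
  y=5 (R, w=35) cum 155
  y=5 (P, w=60) cum 215  ← median
  y=6 (T, w=80) cum 295
  y=7 (Q, w=60) cum 355
  y=9 (U, w=7) cum 362
⇒ y* = 5

(9, 5)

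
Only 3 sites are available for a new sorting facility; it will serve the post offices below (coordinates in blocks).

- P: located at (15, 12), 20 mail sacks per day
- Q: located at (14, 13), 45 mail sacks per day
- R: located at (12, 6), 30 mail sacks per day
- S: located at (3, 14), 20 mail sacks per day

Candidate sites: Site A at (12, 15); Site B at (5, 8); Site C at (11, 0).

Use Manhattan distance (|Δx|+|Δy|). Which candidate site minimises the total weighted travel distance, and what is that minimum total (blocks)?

Site A, total 770 blocks

Total weighted distance at each candidate:
  Site A (12, 15): total = 770
  Site B (5, 8): total = 1340
  Site C (11, 0): total = 1690
Minimum is at Site A with total 770 blocks.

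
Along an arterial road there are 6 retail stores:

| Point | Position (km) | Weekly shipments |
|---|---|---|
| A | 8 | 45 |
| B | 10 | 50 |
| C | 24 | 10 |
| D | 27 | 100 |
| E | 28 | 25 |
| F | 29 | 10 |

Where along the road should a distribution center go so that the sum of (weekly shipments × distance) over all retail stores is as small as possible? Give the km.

x = 27

For a sum of weighted absolute distances on a line, the optimum is the weighted median (not the mean). Total weight W = 240; half-weight = 120.
Sort by position and accumulate weight:
  km 8 (A, w=45) → cum 45
  km 10 (B, w=50) → cum 95
  km 24 (C, w=10) → cum 105
  km 27 (D, w=100) → cum 205  ≥ 120 → median here
  km 28 (E, w=25) → cum 230
  km 29 (F, w=10) → cum 240
Optimal location: km 27.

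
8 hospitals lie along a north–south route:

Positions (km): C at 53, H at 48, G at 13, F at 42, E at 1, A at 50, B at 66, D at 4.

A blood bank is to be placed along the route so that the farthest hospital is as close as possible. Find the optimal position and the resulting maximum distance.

The 1-center on a line is the midpoint of the two extreme points: leftmost at 1, rightmost at 66.
Optimal location = (1 + 66)/2 = 33.5; maximum distance = (66 − 1)/2 = 32.5.

location 33.5, max distance 32.5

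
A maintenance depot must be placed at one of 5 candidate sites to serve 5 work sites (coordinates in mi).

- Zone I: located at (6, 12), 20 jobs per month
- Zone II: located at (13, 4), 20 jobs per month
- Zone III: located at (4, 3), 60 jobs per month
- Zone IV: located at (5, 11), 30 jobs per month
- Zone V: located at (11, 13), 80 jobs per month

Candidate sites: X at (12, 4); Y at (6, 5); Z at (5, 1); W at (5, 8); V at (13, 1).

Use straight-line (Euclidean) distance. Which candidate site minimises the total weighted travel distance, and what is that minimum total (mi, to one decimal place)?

Total weighted distance at each candidate:
  X (12, 4): total = 1725.2
  Y (6, 5): total = 1388.3
  Z (5, 1): total = 1899.3
  W (5, 8): total = 1282.1
  V (13, 1): total = 2231.4
Minimum is at W with total 1282.1 mi.

W, total 1282.1 mi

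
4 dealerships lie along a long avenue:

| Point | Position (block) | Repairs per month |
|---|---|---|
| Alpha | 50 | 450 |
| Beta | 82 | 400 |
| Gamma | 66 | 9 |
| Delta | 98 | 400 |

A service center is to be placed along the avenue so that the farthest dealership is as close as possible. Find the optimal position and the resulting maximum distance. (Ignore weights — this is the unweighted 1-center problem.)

location 74, max distance 24

The 1-center on a line is the midpoint of the two extreme points: leftmost at 50, rightmost at 98.
Optimal location = (50 + 98)/2 = 74; maximum distance = (98 − 50)/2 = 24.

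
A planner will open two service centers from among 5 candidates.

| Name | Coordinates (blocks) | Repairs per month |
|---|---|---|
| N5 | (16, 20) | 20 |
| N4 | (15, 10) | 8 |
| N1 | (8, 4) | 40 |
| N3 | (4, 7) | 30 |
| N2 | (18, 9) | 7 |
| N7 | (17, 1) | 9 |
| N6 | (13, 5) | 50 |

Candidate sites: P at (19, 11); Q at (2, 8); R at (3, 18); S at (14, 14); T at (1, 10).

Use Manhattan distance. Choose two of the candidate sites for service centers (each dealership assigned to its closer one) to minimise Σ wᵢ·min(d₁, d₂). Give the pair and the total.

Evaluate every pair (each demand assigned to the nearer of the two):
  {Q, S}: total = 1397
  {P, Q}: total = 1499
  {S, T}: total = 1607
  {P, T}: total = 1709
  {R, S}: total = 1907
  {Q, R}: total = 1927
  {P, S}: total = 1979
  {P, R}: total = 2089
  {Q, T}: total = 2119
  {R, T}: total = 2313
Best pair: {Q, S} with total 1397.

{Q, S}, total 1397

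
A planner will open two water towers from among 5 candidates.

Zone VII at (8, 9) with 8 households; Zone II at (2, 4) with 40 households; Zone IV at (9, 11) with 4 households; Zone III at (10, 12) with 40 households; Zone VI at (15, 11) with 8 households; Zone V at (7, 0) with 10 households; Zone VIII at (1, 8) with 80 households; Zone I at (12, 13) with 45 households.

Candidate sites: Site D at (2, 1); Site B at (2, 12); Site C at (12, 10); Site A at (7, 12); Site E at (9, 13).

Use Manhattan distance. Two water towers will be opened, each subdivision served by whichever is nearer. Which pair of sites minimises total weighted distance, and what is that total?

{Site D, Site E}, total 1147

Evaluate every pair (each demand assigned to the nearer of the two):
  {Site D, Site E}: total = 1147
  {Site B, Site E}: total = 1197
  {Site D, Site C}: total = 1203
  {Site B, Site C}: total = 1253
  {Site D, Site A}: total = 1326
  {Site B, Site A}: total = 1346
  {Site D, Site B}: total = 1611
  {Site A, Site E}: total = 1759
  {Site C, Site A}: total = 1771
  {Site C, Site E}: total = 2125
Best pair: {Site D, Site E} with total 1147.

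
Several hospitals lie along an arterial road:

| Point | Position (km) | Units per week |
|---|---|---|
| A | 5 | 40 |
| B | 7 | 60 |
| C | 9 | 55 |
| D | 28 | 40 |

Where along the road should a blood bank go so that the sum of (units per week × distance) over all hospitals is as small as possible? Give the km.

For a sum of weighted absolute distances on a line, the optimum is the weighted median (not the mean). Total weight W = 195; half-weight = 97.5.
Sort by position and accumulate weight:
  km 5 (A, w=40) → cum 40
  km 7 (B, w=60) → cum 100  ≥ 97.5 → median here
  km 9 (C, w=55) → cum 155
  km 28 (D, w=40) → cum 195
Optimal location: km 7.

x = 7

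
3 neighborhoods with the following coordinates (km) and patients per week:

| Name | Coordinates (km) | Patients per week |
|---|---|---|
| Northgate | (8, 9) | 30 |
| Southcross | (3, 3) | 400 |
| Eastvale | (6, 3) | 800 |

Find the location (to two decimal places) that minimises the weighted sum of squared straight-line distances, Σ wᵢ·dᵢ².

The minimiser of Σwᵢ‖p−pᵢ‖² is the weighted centroid p* = (Σwᵢpᵢ)/(Σwᵢ).
Σwᵢ = 1230.
Σwᵢxᵢ = 30·8 + 400·3 + 800·6 = 6240.
Σwᵢyᵢ = 30·9 + 400·3 + 800·3 = 3870.
x* = 6240/1230 = 5.07, y* = 3870/1230 = 3.15.

(5.07, 3.15)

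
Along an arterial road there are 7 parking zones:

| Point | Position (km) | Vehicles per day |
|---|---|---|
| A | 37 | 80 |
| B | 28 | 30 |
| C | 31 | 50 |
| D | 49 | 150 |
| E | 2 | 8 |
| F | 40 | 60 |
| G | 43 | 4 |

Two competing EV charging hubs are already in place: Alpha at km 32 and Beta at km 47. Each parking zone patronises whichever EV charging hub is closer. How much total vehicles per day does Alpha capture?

The indifferent point is the midpoint (32+47)/2 = 39.5; parking zones left of it (closer to Alpha at 32) go to Alpha, those right go to Beta.
  E at 2 (w=8) → Alpha
  B at 28 (w=30) → Alpha
  C at 31 (w=50) → Alpha
  A at 37 (w=80) → Alpha
  F at 40 (w=60) → Beta
  G at 43 (w=4) → Beta
  D at 49 (w=150) → Beta
Alpha captures 168; Beta captures 214.

168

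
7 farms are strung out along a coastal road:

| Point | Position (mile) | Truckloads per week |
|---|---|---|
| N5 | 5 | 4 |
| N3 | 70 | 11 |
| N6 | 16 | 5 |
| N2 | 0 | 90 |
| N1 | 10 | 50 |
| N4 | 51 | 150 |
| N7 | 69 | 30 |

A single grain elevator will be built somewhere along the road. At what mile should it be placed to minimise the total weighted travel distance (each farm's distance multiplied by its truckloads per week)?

x = 51

For a sum of weighted absolute distances on a line, the optimum is the weighted median (not the mean). Total weight W = 340; half-weight = 170.
Sort by position and accumulate weight:
  mile 0 (N2, w=90) → cum 90
  mile 5 (N5, w=4) → cum 94
  mile 10 (N1, w=50) → cum 144
  mile 16 (N6, w=5) → cum 149
  mile 51 (N4, w=150) → cum 299  ≥ 170 → median here
  mile 69 (N7, w=30) → cum 329
  mile 70 (N3, w=11) → cum 340
Optimal location: mile 51.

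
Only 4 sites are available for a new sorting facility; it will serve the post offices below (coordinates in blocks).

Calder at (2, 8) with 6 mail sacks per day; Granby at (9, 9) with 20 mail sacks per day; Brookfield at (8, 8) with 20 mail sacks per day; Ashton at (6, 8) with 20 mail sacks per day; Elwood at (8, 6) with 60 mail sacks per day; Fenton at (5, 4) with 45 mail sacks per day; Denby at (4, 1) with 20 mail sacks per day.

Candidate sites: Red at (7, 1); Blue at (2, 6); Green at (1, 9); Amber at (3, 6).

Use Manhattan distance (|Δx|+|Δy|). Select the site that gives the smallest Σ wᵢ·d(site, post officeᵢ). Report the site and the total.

Amber, total 1038 blocks

Total weighted distance at each candidate:
  Red (7, 1): total = 1237
  Blue (2, 6): total = 1217
  Green (1, 9): total = 1677
  Amber (3, 6): total = 1038
Minimum is at Amber with total 1038 blocks.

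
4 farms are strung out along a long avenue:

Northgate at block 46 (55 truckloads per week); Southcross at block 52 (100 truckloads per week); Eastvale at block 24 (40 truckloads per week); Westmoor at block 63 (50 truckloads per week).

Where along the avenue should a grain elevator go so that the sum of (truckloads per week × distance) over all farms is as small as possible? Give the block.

x = 52

For a sum of weighted absolute distances on a line, the optimum is the weighted median (not the mean). Total weight W = 245; half-weight = 122.5.
Sort by position and accumulate weight:
  block 24 (Eastvale, w=40) → cum 40
  block 46 (Northgate, w=55) → cum 95
  block 52 (Southcross, w=100) → cum 195  ≥ 122.5 → median here
  block 63 (Westmoor, w=50) → cum 245
Optimal location: block 52.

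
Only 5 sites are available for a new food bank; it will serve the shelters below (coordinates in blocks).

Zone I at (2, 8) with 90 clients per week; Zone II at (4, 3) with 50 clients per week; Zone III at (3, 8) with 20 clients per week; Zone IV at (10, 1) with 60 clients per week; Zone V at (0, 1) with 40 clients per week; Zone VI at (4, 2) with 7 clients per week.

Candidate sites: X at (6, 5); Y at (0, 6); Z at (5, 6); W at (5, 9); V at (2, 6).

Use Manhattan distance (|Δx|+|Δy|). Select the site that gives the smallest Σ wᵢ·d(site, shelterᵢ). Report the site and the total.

V, total 1592 blocks

Total weighted distance at each candidate:
  X (6, 5): total = 1865
  Y (0, 6): total = 1966
  Z (5, 6): total = 1765
  W (5, 9): total = 2126
  V (2, 6): total = 1592
Minimum is at V with total 1592 blocks.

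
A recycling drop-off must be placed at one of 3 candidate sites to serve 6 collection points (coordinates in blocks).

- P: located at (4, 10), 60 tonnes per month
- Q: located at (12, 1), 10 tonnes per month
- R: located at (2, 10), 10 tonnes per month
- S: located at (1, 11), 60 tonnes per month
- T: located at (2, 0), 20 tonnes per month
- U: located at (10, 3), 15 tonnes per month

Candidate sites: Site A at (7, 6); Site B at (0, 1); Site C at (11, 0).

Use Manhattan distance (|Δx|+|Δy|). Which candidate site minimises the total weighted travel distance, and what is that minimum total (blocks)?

Site A, total 1580 blocks

Total weighted distance at each candidate:
  Site A (7, 6): total = 1580
  Site B (0, 1): total = 1910
  Site C (11, 0): total = 2730
Minimum is at Site A with total 1580 blocks.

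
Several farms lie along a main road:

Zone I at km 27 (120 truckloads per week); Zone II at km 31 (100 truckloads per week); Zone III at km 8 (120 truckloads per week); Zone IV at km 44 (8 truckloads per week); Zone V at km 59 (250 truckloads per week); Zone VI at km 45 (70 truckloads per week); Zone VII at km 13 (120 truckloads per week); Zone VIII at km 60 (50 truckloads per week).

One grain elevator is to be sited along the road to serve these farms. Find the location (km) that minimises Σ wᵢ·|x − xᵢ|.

x = 31

For a sum of weighted absolute distances on a line, the optimum is the weighted median (not the mean). Total weight W = 838; half-weight = 419.
Sort by position and accumulate weight:
  km 8 (Zone III, w=120) → cum 120
  km 13 (Zone VII, w=120) → cum 240
  km 27 (Zone I, w=120) → cum 360
  km 31 (Zone II, w=100) → cum 460  ≥ 419 → median here
  km 44 (Zone IV, w=8) → cum 468
  km 45 (Zone VI, w=70) → cum 538
  km 59 (Zone V, w=250) → cum 788
  km 60 (Zone VIII, w=50) → cum 838
Optimal location: km 31.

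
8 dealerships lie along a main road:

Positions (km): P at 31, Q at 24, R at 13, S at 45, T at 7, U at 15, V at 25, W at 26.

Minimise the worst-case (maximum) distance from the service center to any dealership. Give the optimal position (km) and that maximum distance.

The 1-center on a line is the midpoint of the two extreme points: leftmost at 7, rightmost at 45.
Optimal location = (7 + 45)/2 = 26; maximum distance = (45 − 7)/2 = 19.

location 26, max distance 19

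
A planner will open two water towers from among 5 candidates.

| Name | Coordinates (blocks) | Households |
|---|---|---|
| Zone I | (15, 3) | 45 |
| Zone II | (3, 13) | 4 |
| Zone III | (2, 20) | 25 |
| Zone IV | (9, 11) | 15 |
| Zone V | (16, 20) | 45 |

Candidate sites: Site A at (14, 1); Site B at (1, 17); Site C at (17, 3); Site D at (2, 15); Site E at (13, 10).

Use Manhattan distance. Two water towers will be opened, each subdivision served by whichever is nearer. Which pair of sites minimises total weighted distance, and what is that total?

{Site B, Site E}, total 1189

Evaluate every pair (each demand assigned to the nearer of the two):
  {Site B, Site E}: total = 1189
  {Site C, Site D}: total = 1202
  {Site D, Site E}: total = 1202
  {Site B, Site C}: total = 1234
  {Site A, Site B}: total = 1279
  {Site A, Site D}: total = 1292
  {Site C, Site E}: total = 1327
  {Site A, Site E}: total = 1372
  {Site A, Site C}: total = 1992
  {Site B, Site D}: total = 2212
Best pair: {Site B, Site E} with total 1189.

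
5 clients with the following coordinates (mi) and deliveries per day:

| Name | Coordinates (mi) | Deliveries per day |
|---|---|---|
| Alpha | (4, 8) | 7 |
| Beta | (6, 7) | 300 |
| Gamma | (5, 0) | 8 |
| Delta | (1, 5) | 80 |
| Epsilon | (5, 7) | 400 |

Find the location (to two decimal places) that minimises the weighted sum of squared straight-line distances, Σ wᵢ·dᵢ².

The minimiser of Σwᵢ‖p−pᵢ‖² is the weighted centroid p* = (Σwᵢpᵢ)/(Σwᵢ).
Σwᵢ = 795.
Σwᵢxᵢ = 7·4 + 300·6 + 8·5 + 80·1 + 400·5 = 3948.
Σwᵢyᵢ = 7·8 + 300·7 + 8·0 + 80·5 + 400·7 = 5356.
x* = 3948/795 = 4.97, y* = 5356/795 = 6.74.

(4.97, 6.74)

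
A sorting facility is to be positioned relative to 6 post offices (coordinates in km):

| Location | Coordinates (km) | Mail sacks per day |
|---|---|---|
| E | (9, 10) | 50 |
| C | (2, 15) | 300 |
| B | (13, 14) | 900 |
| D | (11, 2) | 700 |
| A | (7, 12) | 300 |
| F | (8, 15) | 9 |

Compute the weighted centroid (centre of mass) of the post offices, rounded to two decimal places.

The minimiser of Σwᵢ‖p−pᵢ‖² is the weighted centroid p* = (Σwᵢpᵢ)/(Σwᵢ).
Σwᵢ = 2259.
Σwᵢxᵢ = 50·9 + 300·2 + 900·13 + 700·11 + 300·7 + 9·8 = 22622.
Σwᵢyᵢ = 50·10 + 300·15 + 900·14 + 700·2 + 300·12 + 9·15 = 22735.
x* = 22622/2259 = 10.01, y* = 22735/2259 = 10.06.

(10.01, 10.06)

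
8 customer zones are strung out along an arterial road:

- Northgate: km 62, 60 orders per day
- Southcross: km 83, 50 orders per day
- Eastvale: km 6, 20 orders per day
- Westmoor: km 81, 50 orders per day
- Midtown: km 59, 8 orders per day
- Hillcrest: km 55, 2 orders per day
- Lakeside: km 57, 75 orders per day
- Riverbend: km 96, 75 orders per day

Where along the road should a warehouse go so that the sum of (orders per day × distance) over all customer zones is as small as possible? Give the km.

x = 81

For a sum of weighted absolute distances on a line, the optimum is the weighted median (not the mean). Total weight W = 340; half-weight = 170.
Sort by position and accumulate weight:
  km 6 (Eastvale, w=20) → cum 20
  km 55 (Hillcrest, w=2) → cum 22
  km 57 (Lakeside, w=75) → cum 97
  km 59 (Midtown, w=8) → cum 105
  km 62 (Northgate, w=60) → cum 165
  km 81 (Westmoor, w=50) → cum 215  ≥ 170 → median here
  km 83 (Southcross, w=50) → cum 265
  km 96 (Riverbend, w=75) → cum 340
Optimal location: km 81.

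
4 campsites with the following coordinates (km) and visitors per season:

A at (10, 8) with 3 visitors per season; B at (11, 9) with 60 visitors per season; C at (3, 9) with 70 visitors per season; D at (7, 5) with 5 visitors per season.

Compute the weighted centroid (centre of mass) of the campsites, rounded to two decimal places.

(6.78, 8.83)

The minimiser of Σwᵢ‖p−pᵢ‖² is the weighted centroid p* = (Σwᵢpᵢ)/(Σwᵢ).
Σwᵢ = 138.
Σwᵢxᵢ = 3·10 + 60·11 + 70·3 + 5·7 = 935.
Σwᵢyᵢ = 3·8 + 60·9 + 70·9 + 5·5 = 1219.
x* = 935/138 = 6.78, y* = 1219/138 = 8.83.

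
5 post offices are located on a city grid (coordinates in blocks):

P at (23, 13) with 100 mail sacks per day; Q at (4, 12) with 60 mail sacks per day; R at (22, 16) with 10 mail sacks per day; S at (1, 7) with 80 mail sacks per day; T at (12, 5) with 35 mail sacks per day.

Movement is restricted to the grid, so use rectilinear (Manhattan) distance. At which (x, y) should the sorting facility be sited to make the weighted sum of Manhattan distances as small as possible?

Manhattan distance separates: Σwᵢ(|x−xᵢ|+|y−yᵢ|) = Σwᵢ|x−xᵢ| + Σwᵢ|y−yᵢ|, so x and y are optimised independently as 1-D weighted medians.
Total weight W = 285; half = 142.5.
x-coordinate, sorted with cumulative weight:
  x=1 (S, w=80) cum 80
  x=4 (Q, w=60) cum 140
  x=12 (T, w=35) cum 175  ← median
  x=22 (R, w=10) cum 185
  x=23 (P, w=100) cum 285
⇒ x* = 12
y-coordinate, sorted with cumulative weight:
  y=5 (T, w=35) cum 35
  y=7 (S, w=80) cum 115
  y=12 (Q, w=60) cum 175  ← median
  y=13 (P, w=100) cum 275
  y=16 (R, w=10) cum 285
⇒ y* = 12

(12, 12)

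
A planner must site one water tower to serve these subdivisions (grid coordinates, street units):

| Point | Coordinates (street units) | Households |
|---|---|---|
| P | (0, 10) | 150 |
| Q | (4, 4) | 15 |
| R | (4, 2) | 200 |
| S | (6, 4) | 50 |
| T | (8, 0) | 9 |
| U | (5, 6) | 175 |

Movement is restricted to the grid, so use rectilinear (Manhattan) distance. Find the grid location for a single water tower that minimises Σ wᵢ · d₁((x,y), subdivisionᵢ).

(4, 6)

Manhattan distance separates: Σwᵢ(|x−xᵢ|+|y−yᵢ|) = Σwᵢ|x−xᵢ| + Σwᵢ|y−yᵢ|, so x and y are optimised independently as 1-D weighted medians.
Total weight W = 599; half = 299.5.
x-coordinate, sorted with cumulative weight:
  x=0 (P, w=150) cum 150
  x=4 (Q, w=15) cum 165
  x=4 (R, w=200) cum 365  ← median
  x=5 (U, w=175) cum 540
  x=6 (S, w=50) cum 590
  x=8 (T, w=9) cum 599
⇒ x* = 4
y-coordinate, sorted with cumulative weight:
  y=0 (T, w=9) cum 9
  y=2 (R, w=200) cum 209
  y=4 (Q, w=15) cum 224
  y=4 (S, w=50) cum 274
  y=6 (U, w=175) cum 449  ← median
  y=10 (P, w=150) cum 599
⇒ y* = 6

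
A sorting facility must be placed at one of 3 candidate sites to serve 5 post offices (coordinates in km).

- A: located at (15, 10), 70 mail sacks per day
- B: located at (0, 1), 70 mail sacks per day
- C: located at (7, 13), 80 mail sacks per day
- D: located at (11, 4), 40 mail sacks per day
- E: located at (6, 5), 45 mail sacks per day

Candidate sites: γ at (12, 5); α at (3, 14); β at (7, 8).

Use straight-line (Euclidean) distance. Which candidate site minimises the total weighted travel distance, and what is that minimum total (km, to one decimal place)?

Total weighted distance at each candidate:
  γ (12, 5): total = 2374.9
  α (3, 14): total = 3088.4
  β (7, 8): total = 2038.8
Minimum is at β with total 2038.8 km.

β, total 2038.8 km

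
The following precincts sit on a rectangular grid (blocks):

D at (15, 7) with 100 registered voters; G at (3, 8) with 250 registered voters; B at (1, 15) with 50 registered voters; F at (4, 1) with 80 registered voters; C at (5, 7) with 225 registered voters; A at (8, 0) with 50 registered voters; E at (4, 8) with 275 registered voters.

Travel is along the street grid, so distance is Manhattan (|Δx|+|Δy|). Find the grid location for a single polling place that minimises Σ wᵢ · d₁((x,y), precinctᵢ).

Manhattan distance separates: Σwᵢ(|x−xᵢ|+|y−yᵢ|) = Σwᵢ|x−xᵢ| + Σwᵢ|y−yᵢ|, so x and y are optimised independently as 1-D weighted medians.
Total weight W = 1030; half = 515.
x-coordinate, sorted with cumulative weight:
  x=1 (B, w=50) cum 50
  x=3 (G, w=250) cum 300
  x=4 (F, w=80) cum 380
  x=4 (E, w=275) cum 655  ← median
  x=5 (C, w=225) cum 880
  x=8 (A, w=50) cum 930
  x=15 (D, w=100) cum 1030
⇒ x* = 4
y-coordinate, sorted with cumulative weight:
  y=0 (A, w=50) cum 50
  y=1 (F, w=80) cum 130
  y=7 (D, w=100) cum 230
  y=7 (C, w=225) cum 455
  y=8 (G, w=250) cum 705  ← median
  y=8 (E, w=275) cum 980
  y=15 (B, w=50) cum 1030
⇒ y* = 8

(4, 8)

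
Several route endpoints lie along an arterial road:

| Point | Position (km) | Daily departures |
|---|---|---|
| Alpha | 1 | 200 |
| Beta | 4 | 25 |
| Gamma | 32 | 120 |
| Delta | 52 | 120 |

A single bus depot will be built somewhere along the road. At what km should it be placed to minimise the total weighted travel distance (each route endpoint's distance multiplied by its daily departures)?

For a sum of weighted absolute distances on a line, the optimum is the weighted median (not the mean). Total weight W = 465; half-weight = 232.5.
Sort by position and accumulate weight:
  km 1 (Alpha, w=200) → cum 200
  km 4 (Beta, w=25) → cum 225
  km 32 (Gamma, w=120) → cum 345  ≥ 232.5 → median here
  km 52 (Delta, w=120) → cum 465
Optimal location: km 32.

x = 32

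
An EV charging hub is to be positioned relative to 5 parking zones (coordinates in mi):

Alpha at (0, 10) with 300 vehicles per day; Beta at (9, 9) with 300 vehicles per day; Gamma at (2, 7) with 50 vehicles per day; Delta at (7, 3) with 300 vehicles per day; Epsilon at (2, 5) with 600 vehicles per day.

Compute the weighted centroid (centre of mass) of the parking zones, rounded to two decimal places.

The minimiser of Σwᵢ‖p−pᵢ‖² is the weighted centroid p* = (Σwᵢpᵢ)/(Σwᵢ).
Σwᵢ = 1550.
Σwᵢxᵢ = 300·0 + 300·9 + 50·2 + 300·7 + 600·2 = 6100.
Σwᵢyᵢ = 300·10 + 300·9 + 50·7 + 300·3 + 600·5 = 9950.
x* = 6100/1550 = 3.94, y* = 9950/1550 = 6.42.

(3.94, 6.42)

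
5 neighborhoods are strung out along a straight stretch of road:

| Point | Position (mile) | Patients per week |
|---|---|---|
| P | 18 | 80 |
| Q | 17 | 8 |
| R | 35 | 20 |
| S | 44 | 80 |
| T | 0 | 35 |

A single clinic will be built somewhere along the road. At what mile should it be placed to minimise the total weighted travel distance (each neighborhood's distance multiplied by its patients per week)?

x = 18

For a sum of weighted absolute distances on a line, the optimum is the weighted median (not the mean). Total weight W = 223; half-weight = 111.5.
Sort by position and accumulate weight:
  mile 0 (T, w=35) → cum 35
  mile 17 (Q, w=8) → cum 43
  mile 18 (P, w=80) → cum 123  ≥ 111.5 → median here
  mile 35 (R, w=20) → cum 143
  mile 44 (S, w=80) → cum 223
Optimal location: mile 18.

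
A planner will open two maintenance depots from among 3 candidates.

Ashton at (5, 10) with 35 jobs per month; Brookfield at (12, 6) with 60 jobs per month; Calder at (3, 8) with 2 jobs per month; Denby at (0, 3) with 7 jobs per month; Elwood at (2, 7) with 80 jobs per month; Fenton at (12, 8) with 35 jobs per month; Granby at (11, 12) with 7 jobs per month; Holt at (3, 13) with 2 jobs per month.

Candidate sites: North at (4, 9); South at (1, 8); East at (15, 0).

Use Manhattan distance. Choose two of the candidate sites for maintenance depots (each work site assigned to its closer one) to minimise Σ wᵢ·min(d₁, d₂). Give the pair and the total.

{North, South}, total 1331

Evaluate every pair (each demand assigned to the nearer of the two):
  {North, South}: total = 1331
  {North, East}: total = 1399
  {South, East}: total = 1453
Best pair: {North, South} with total 1331.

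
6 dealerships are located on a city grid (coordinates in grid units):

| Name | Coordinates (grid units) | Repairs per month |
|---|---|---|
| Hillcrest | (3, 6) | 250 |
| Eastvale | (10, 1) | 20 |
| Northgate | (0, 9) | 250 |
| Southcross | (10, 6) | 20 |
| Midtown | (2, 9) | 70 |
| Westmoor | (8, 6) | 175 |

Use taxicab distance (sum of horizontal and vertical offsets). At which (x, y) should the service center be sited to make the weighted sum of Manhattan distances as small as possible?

(3, 6)

Manhattan distance separates: Σwᵢ(|x−xᵢ|+|y−yᵢ|) = Σwᵢ|x−xᵢ| + Σwᵢ|y−yᵢ|, so x and y are optimised independently as 1-D weighted medians.
Total weight W = 785; half = 392.5.
x-coordinate, sorted with cumulative weight:
  x=0 (Northgate, w=250) cum 250
  x=2 (Midtown, w=70) cum 320
  x=3 (Hillcrest, w=250) cum 570  ← median
  x=8 (Westmoor, w=175) cum 745
  x=10 (Eastvale, w=20) cum 765
  x=10 (Southcross, w=20) cum 785
⇒ x* = 3
y-coordinate, sorted with cumulative weight:
  y=1 (Eastvale, w=20) cum 20
  y=6 (Hillcrest, w=250) cum 270
  y=6 (Southcross, w=20) cum 290
  y=6 (Westmoor, w=175) cum 465  ← median
  y=9 (Northgate, w=250) cum 715
  y=9 (Midtown, w=70) cum 785
⇒ y* = 6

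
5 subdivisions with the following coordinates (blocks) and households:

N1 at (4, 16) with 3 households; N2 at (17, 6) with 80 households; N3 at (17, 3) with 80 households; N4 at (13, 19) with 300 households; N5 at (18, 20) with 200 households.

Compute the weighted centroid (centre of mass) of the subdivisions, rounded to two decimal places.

(15.43, 15.79)

The minimiser of Σwᵢ‖p−pᵢ‖² is the weighted centroid p* = (Σwᵢpᵢ)/(Σwᵢ).
Σwᵢ = 663.
Σwᵢxᵢ = 3·4 + 80·17 + 80·17 + 300·13 + 200·18 = 10232.
Σwᵢyᵢ = 3·16 + 80·6 + 80·3 + 300·19 + 200·20 = 10468.
x* = 10232/663 = 15.43, y* = 10468/663 = 15.79.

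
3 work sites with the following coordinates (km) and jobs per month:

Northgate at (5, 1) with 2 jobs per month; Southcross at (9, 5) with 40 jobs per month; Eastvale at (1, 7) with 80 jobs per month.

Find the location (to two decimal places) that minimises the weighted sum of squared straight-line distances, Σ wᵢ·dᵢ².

The minimiser of Σwᵢ‖p−pᵢ‖² is the weighted centroid p* = (Σwᵢpᵢ)/(Σwᵢ).
Σwᵢ = 122.
Σwᵢxᵢ = 2·5 + 40·9 + 80·1 = 450.
Σwᵢyᵢ = 2·1 + 40·5 + 80·7 = 762.
x* = 450/122 = 3.69, y* = 762/122 = 6.25.

(3.69, 6.25)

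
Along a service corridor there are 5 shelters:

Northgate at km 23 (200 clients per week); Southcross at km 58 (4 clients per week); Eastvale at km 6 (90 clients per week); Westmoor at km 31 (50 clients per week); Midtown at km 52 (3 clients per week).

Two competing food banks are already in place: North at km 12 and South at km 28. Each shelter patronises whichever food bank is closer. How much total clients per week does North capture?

90

The indifferent point is the midpoint (12+28)/2 = 20; shelters left of it (closer to North at 12) go to North, those right go to South.
  Eastvale at 6 (w=90) → North
  Northgate at 23 (w=200) → South
  Westmoor at 31 (w=50) → South
  Midtown at 52 (w=3) → South
  Southcross at 58 (w=4) → South
North captures 90; South captures 257.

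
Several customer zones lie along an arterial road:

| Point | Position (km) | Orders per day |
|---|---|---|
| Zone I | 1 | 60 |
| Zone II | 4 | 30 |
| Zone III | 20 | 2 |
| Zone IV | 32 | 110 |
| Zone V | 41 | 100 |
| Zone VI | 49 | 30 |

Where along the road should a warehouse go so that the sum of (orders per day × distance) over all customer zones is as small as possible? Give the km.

x = 32

For a sum of weighted absolute distances on a line, the optimum is the weighted median (not the mean). Total weight W = 332; half-weight = 166.
Sort by position and accumulate weight:
  km 1 (Zone I, w=60) → cum 60
  km 4 (Zone II, w=30) → cum 90
  km 20 (Zone III, w=2) → cum 92
  km 32 (Zone IV, w=110) → cum 202  ≥ 166 → median here
  km 41 (Zone V, w=100) → cum 302
  km 49 (Zone VI, w=30) → cum 332
Optimal location: km 32.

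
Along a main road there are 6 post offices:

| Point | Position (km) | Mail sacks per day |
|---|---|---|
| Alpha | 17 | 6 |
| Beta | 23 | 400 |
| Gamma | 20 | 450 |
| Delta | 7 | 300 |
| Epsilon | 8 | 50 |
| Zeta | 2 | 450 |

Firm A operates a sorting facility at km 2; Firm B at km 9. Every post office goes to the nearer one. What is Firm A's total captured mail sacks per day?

The indifferent point is the midpoint (2+9)/2 = 5.5; post offices left of it (closer to Firm A at 2) go to Firm A, those right go to Firm B.
  Zeta at 2 (w=450) → Firm A
  Delta at 7 (w=300) → Firm B
  Epsilon at 8 (w=50) → Firm B
  Alpha at 17 (w=6) → Firm B
  Gamma at 20 (w=450) → Firm B
  Beta at 23 (w=400) → Firm B
Firm A captures 450; Firm B captures 1206.

450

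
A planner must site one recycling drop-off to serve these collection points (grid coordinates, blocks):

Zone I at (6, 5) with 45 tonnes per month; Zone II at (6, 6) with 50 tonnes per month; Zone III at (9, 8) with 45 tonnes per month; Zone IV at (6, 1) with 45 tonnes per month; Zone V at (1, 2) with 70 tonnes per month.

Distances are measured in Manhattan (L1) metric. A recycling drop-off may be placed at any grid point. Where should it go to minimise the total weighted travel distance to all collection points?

(6, 5)

Manhattan distance separates: Σwᵢ(|x−xᵢ|+|y−yᵢ|) = Σwᵢ|x−xᵢ| + Σwᵢ|y−yᵢ|, so x and y are optimised independently as 1-D weighted medians.
Total weight W = 255; half = 127.5.
x-coordinate, sorted with cumulative weight:
  x=1 (Zone V, w=70) cum 70
  x=6 (Zone I, w=45) cum 115
  x=6 (Zone II, w=50) cum 165  ← median
  x=6 (Zone IV, w=45) cum 210
  x=9 (Zone III, w=45) cum 255
⇒ x* = 6
y-coordinate, sorted with cumulative weight:
  y=1 (Zone IV, w=45) cum 45
  y=2 (Zone V, w=70) cum 115
  y=5 (Zone I, w=45) cum 160  ← median
  y=6 (Zone II, w=50) cum 210
  y=8 (Zone III, w=45) cum 255
⇒ y* = 5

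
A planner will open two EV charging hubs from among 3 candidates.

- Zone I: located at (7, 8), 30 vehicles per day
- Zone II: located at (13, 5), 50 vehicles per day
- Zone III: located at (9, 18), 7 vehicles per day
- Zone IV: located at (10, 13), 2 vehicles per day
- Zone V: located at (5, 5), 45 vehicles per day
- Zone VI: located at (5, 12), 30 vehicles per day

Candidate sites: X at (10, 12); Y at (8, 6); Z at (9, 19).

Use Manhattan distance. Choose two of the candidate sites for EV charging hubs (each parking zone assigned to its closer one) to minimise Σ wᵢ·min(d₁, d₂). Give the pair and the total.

Evaluate every pair (each demand assigned to the nearer of the two):
  {X, Y}: total = 771
  {Y, Z}: total = 861
  {X, Z}: total = 1409
Best pair: {X, Y} with total 771.

{X, Y}, total 771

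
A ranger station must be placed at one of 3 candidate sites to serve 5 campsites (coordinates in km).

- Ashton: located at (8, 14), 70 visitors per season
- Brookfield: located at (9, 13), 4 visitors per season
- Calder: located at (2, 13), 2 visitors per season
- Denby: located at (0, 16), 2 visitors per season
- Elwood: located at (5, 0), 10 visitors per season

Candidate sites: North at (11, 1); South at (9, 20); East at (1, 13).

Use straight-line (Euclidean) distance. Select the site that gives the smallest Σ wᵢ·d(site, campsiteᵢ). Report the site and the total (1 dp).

Total weighted distance at each candidate:
  North (11, 1): total = 1110.6
  South (9, 20): total = 697.3
  East (1, 13): total = 671.3
Minimum is at East with total 671.3 km.

East, total 671.3 km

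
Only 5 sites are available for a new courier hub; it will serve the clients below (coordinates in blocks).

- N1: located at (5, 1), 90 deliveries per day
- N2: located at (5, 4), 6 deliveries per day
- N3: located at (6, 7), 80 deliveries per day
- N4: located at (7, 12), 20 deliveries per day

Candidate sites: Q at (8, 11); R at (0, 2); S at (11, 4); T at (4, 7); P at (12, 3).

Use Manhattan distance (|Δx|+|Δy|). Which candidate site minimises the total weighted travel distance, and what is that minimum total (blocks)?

T, total 974 blocks

Total weighted distance at each candidate:
  Q (8, 11): total = 1750
  R (0, 2): total = 1802
  S (11, 4): total = 1726
  T (4, 7): total = 974
  P (12, 3): total = 1938
Minimum is at T with total 974 blocks.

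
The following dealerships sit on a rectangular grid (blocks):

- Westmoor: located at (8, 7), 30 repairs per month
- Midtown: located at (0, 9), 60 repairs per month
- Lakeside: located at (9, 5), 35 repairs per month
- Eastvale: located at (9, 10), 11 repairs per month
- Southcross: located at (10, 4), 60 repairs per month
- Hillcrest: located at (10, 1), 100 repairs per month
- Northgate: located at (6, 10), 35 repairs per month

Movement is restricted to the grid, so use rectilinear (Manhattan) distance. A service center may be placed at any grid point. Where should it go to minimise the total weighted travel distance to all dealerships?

(9, 5)

Manhattan distance separates: Σwᵢ(|x−xᵢ|+|y−yᵢ|) = Σwᵢ|x−xᵢ| + Σwᵢ|y−yᵢ|, so x and y are optimised independently as 1-D weighted medians.
Total weight W = 331; half = 165.5.
x-coordinate, sorted with cumulative weight:
  x=0 (Midtown, w=60) cum 60
  x=6 (Northgate, w=35) cum 95
  x=8 (Westmoor, w=30) cum 125
  x=9 (Lakeside, w=35) cum 160
  x=9 (Eastvale, w=11) cum 171  ← median
  x=10 (Southcross, w=60) cum 231
  x=10 (Hillcrest, w=100) cum 331
⇒ x* = 9
y-coordinate, sorted with cumulative weight:
  y=1 (Hillcrest, w=100) cum 100
  y=4 (Southcross, w=60) cum 160
  y=5 (Lakeside, w=35) cum 195  ← median
  y=7 (Westmoor, w=30) cum 225
  y=9 (Midtown, w=60) cum 285
  y=10 (Eastvale, w=11) cum 296
  y=10 (Northgate, w=35) cum 331
⇒ y* = 5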